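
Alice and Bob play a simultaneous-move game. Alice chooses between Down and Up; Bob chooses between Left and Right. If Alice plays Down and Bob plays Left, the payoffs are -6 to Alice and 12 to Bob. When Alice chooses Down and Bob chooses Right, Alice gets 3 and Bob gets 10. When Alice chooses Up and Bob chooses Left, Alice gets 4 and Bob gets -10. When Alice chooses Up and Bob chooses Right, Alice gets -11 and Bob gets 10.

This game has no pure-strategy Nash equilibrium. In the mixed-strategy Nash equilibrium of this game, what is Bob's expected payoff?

10

For Bob to be willing to mix, Bob must be indifferent between Left and Right, which pins down Alice's mix.
  Bob's payoff from Left: p·12 + (1−p)·(-10) = 22p - 10
  Bob's payoff from Right: p·10 + (1−p)·10 = 10
  22p - 10 = 10  ⇒  22p = 20  ⇒  p = 10/11.
At equilibrium Bob is indifferent across columns, so Bob's payoff equals the payoff from Left: (10/11)·12 + (1/11)·(-10) = 10.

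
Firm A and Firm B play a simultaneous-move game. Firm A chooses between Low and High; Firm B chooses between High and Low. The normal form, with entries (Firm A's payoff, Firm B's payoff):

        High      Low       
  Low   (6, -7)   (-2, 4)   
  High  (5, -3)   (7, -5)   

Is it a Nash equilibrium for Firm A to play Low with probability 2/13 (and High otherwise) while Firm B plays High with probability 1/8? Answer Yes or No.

No

Given Firm B's mix q = 1/8, Firm A's payoff from Low is -1 but from High is 27/4. Firm A strictly prefers High, so Firm A would not mix.
So the proposed profile is not a Nash equilibrium.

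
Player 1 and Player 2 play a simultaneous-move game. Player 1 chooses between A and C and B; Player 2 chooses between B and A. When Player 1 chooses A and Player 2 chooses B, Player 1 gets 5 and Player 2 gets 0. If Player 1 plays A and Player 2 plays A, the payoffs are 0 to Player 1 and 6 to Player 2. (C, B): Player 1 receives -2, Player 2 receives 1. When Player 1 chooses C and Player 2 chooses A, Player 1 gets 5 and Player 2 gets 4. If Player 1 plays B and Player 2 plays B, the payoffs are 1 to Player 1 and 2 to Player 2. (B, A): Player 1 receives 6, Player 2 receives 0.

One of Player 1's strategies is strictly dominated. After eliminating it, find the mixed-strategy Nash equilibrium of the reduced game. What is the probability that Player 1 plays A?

Player 1's strategy C is strictly dominated by B: 1 > -2 and 6 > 5. Eliminate C.
For Player 2 to be willing to mix, Player 2 must be indifferent between B and A, which pins down Player 1's mix.
  Player 2's payoff from B: p·0 + (1−p)·2 = -2p + 2
  Player 2's payoff from A: p·6 + (1−p)·0 = 6p
  -2p + 2 = 6p  ⇒  -8p = -2  ⇒  p = 1/4.

p = 1/4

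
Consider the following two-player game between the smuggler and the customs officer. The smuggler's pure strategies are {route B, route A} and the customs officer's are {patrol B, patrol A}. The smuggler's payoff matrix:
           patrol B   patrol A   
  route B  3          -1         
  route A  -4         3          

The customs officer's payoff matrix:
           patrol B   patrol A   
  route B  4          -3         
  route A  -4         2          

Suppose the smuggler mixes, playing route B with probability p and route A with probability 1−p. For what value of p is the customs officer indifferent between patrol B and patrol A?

The customs officer's indifference between patrol B and patrol A determines the smuggler's mixing probability p:
  the customs officer's payoff to patrol B: p·4 + (1−p)·(-4) = 8p - 4
  the customs officer's payoff to patrol A: p·(-3) + (1−p)·2 = -5p + 2
  8p - 4 = -5p + 2  ⇒  13p = 6  ⇒  p = 6/13.

p = 6/13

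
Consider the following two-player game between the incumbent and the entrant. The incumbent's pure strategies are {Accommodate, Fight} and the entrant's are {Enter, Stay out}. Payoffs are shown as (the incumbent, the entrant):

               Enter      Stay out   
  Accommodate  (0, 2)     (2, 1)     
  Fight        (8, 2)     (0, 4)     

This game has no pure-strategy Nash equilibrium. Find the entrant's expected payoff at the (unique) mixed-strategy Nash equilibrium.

The incumbent's mix must leave the entrant indifferent between Enter and Stay out.
  the entrant's payoff to Enter: p·2 + (1−p)·2 = 2
  the entrant's payoff to Stay out: p·1 + (1−p)·4 = -3p + 4
  2 = -3p + 4  ⇒  3p = 2  ⇒  p = 2/3.
At equilibrium the entrant is indifferent across columns, so the entrant's payoff equals the payoff from Enter: (2/3)·2 + (1/3)·2 = 2.

2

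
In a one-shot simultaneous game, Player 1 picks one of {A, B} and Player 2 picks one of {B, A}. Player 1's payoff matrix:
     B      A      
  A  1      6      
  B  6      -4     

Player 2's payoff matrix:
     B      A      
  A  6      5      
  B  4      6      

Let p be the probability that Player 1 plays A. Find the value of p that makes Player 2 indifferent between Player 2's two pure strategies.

Set Player 2's expected payoff from B equal to that from A:
  Player 2's payoff from B: p·6 + (1−p)·4 = 2p + 4
  Player 2's payoff from A: p·5 + (1−p)·6 = -p + 6
  2p + 4 = -p + 6  ⇒  3p = 2  ⇒  p = 2/3.

p = 2/3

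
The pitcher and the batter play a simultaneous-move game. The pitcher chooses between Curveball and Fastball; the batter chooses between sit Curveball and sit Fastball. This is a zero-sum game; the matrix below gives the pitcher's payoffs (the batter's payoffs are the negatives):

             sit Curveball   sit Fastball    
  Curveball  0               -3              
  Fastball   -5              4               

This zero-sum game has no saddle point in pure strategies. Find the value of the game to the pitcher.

The pitcher's indifference between Curveball and Fastball determines the batter's mixing probability q:
  the pitcher's expected payoff from Curveball: q·0 + (1−q)·(-3) = 3q - 3
  the pitcher's expected payoff from Fastball: q·(-5) + (1−q)·4 = -9q + 4
  3q - 3 = -9q + 4  ⇒  12q = 7  ⇒  q = 7/12.
The value is the pitcher's expected payoff against this mix (using Curveball): (7/12)·0 + (5/12)·(-3) = -5/4.

v = -5/4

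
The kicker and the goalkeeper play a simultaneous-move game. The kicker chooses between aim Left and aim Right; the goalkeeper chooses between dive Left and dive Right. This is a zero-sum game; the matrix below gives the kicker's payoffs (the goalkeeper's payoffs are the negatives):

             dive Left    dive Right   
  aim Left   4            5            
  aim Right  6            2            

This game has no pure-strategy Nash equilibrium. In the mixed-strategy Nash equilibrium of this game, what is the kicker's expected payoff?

The kicker's indifference between aim Left and aim Right determines the goalkeeper's mixing probability q:
  the kicker's expected payoff from aim Left: q·4 + (1−q)·5 = -q + 5
  the kicker's expected payoff from aim Right: q·6 + (1−q)·2 = 4q + 2
  -q + 5 = 4q + 2  ⇒  -5q = -3  ⇒  q = 3/5.
At equilibrium the kicker is indifferent across rows, so the kicker's payoff equals the payoff from aim Left: (3/5)·4 + (2/5)·5 = 22/5.

22/5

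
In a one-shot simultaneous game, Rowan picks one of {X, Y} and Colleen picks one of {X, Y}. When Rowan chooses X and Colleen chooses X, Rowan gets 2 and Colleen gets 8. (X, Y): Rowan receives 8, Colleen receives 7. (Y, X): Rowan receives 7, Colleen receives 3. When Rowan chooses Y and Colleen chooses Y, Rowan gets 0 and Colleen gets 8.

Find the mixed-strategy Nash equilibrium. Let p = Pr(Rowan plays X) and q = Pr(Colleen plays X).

Rowan's mix must leave Colleen indifferent between X and Y.
  Colleen's expected payoff from X: p·8 + (1−p)·3 = 5p + 3
  Colleen's expected payoff from Y: p·7 + (1−p)·8 = -p + 8
  5p + 3 = -p + 8  ⇒  6p = 5  ⇒  p = 5/6.
Set Rowan's expected payoff from X equal to that from Y:
  Rowan's payoff to X: q·2 + (1−q)·8 = -6q + 8
  Rowan's payoff to Y: q·7 + (1−q)·0 = 7q
  -6q + 8 = 7q  ⇒  -13q = -8  ⇒  q = 8/13.

p = 5/6, q = 8/13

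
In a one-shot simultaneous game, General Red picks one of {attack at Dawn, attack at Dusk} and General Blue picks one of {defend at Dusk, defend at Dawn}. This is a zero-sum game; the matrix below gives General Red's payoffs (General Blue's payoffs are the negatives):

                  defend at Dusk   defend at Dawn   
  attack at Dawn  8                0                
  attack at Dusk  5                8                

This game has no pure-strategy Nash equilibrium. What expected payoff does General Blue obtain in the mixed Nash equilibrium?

Set General Blue's expected payoff from defend at Dusk equal to that from defend at Dawn:
  General Blue's payoff from defend at Dusk: p·(-8) + (1−p)·(-5) = -3p - 5
  General Blue's payoff from defend at Dawn: p·0 + (1−p)·(-8) = 8p - 8
  -3p - 5 = 8p - 8  ⇒  -11p = -3  ⇒  p = 3/11.
At equilibrium General Blue is indifferent across columns, so General Blue's payoff equals the payoff from defend at Dusk: (3/11)·(-8) + (8/11)·(-5) = -64/11.

-64/11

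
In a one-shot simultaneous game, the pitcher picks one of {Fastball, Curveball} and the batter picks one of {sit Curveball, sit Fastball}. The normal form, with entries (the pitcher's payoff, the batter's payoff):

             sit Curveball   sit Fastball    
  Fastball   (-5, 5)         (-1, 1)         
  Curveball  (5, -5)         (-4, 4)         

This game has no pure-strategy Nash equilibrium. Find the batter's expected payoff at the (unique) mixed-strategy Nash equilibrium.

For the batter to be willing to mix, the batter must be indifferent between sit Curveball and sit Fastball, which pins down the pitcher's mix.
  the batter's payoff from sit Curveball: p·5 + (1−p)·(-5) = 10p - 5
  the batter's payoff from sit Fastball: p·1 + (1−p)·4 = -3p + 4
  10p - 5 = -3p + 4  ⇒  13p = 9  ⇒  p = 9/13.
At equilibrium the batter is indifferent across columns, so the batter's payoff equals the payoff from sit Curveball: (9/13)·5 + (4/13)·(-5) = 25/13.

25/13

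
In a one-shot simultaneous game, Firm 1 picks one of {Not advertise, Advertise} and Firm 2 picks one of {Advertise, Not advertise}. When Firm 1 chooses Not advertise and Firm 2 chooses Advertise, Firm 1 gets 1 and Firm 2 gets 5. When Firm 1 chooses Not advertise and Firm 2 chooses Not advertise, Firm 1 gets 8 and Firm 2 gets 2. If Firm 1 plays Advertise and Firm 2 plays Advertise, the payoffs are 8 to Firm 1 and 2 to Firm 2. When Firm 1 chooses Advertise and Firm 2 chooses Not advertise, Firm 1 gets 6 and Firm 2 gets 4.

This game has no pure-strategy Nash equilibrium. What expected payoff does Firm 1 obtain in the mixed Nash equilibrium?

In a mixed equilibrium Firm 1 is indifferent between Not advertise and Advertise; this condition fixes q.
  Firm 1's payoff from Not advertise: q·1 + (1−q)·8 = -7q + 8
  Firm 1's payoff from Advertise: q·8 + (1−q)·6 = 2q + 6
  -7q + 8 = 2q + 6  ⇒  -9q = -2  ⇒  q = 2/9.
At equilibrium Firm 1 is indifferent across rows, so Firm 1's payoff equals the payoff from Not advertise: (2/9)·1 + (7/9)·8 = 58/9.

58/9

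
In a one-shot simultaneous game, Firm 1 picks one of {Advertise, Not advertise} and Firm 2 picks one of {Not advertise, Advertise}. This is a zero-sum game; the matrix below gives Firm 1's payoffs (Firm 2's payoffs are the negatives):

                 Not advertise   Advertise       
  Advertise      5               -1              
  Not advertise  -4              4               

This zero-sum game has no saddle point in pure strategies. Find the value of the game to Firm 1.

v = 8/7

Set Firm 1's expected payoff from Advertise equal to that from Not advertise:
  Firm 1's payoff from Advertise: q·5 + (1−q)·(-1) = 6q - 1
  Firm 1's payoff from Not advertise: q·(-4) + (1−q)·4 = -8q + 4
  6q - 1 = -8q + 4  ⇒  14q = 5  ⇒  q = 5/14.
The value is Firm 1's expected payoff against this mix (using Advertise): (5/14)·5 + (9/14)·(-1) = 8/7.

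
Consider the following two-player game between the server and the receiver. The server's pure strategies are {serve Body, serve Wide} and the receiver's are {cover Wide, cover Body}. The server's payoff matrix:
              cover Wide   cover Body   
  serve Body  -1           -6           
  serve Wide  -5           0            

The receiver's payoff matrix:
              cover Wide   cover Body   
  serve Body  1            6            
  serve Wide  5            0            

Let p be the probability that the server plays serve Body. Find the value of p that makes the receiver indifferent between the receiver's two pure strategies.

p = 1/2

In a mixed equilibrium the receiver is indifferent between cover Wide and cover Body; this condition fixes p.
  the receiver's expected payoff from cover Wide: p·1 + (1−p)·5 = -4p + 5
  the receiver's expected payoff from cover Body: p·6 + (1−p)·0 = 6p
  -4p + 5 = 6p  ⇒  -10p = -5  ⇒  p = 1/2.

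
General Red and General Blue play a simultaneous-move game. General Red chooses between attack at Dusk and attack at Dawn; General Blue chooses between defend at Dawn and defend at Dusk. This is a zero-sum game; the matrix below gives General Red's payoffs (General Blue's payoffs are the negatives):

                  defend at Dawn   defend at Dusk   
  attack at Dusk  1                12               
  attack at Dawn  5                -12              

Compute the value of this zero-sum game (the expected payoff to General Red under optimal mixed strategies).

v = 18/7

General Blue's mix must leave General Red indifferent between attack at Dusk and attack at Dawn.
  General Red's payoff to attack at Dusk: q·1 + (1−q)·12 = -11q + 12
  General Red's payoff to attack at Dawn: q·5 + (1−q)·(-12) = 17q - 12
  -11q + 12 = 17q - 12  ⇒  -28q = -24  ⇒  q = 6/7.
The value is General Red's expected payoff against this mix (using attack at Dusk): (6/7)·1 + (1/7)·12 = 18/7.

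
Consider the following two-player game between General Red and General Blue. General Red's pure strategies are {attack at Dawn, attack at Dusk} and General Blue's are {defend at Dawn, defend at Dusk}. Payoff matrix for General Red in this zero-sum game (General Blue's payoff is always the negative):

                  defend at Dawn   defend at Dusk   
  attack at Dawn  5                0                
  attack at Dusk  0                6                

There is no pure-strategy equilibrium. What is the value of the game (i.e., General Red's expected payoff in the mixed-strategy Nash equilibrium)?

v = 30/11

General Red's indifference between attack at Dawn and attack at Dusk determines General Blue's mixing probability q:
  General Red's payoff from attack at Dawn: q·5 + (1−q)·0 = 5q
  General Red's payoff from attack at Dusk: q·0 + (1−q)·6 = -6q + 6
  5q = -6q + 6  ⇒  11q = 6  ⇒  q = 6/11.
The value is General Red's expected payoff against this mix (using attack at Dawn): (6/11)·5 + (5/11)·0 = 30/11.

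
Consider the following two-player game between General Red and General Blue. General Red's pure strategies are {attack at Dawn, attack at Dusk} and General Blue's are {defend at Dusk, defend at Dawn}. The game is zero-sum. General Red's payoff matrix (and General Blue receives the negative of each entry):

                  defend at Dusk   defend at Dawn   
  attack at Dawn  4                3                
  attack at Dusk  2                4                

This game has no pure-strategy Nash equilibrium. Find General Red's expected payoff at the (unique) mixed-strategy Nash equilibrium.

10/3

For General Red to be willing to mix, General Red must be indifferent between attack at Dawn and attack at Dusk, which pins down General Blue's mix.
  General Red's payoff from attack at Dawn: q·4 + (1−q)·3 = q + 3
  General Red's payoff from attack at Dusk: q·2 + (1−q)·4 = -2q + 4
  q + 3 = -2q + 4  ⇒  3q = 1  ⇒  q = 1/3.
At equilibrium General Red is indifferent across rows, so General Red's payoff equals the payoff from attack at Dawn: (1/3)·4 + (2/3)·3 = 10/3.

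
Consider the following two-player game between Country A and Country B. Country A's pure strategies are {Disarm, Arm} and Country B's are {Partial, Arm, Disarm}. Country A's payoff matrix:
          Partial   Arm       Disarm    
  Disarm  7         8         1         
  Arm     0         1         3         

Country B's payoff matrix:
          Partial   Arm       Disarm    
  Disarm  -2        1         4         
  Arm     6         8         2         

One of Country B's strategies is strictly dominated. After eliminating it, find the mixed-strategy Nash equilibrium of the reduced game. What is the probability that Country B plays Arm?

q = 2/9

Country B's strategy Partial is strictly dominated by Arm: 1 > -2 and 8 > 6. Eliminate Partial.
Set Country A's expected payoff from Disarm equal to that from Arm:
  Country A's expected payoff from Disarm: q·8 + (1−q)·1 = 7q + 1
  Country A's expected payoff from Arm: q·1 + (1−q)·3 = -2q + 3
  7q + 1 = -2q + 3  ⇒  9q = 2  ⇒  q = 2/9.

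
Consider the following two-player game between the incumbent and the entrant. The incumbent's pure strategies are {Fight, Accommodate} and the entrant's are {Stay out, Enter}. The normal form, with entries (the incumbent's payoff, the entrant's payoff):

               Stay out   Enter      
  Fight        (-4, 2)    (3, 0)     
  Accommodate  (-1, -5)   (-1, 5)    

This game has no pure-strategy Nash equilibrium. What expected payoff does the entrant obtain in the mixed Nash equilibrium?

5/6

For the entrant to be willing to mix, the entrant must be indifferent between Stay out and Enter, which pins down the incumbent's mix.
  the entrant's payoff from Stay out: p·2 + (1−p)·(-5) = 7p - 5
  the entrant's payoff from Enter: p·0 + (1−p)·5 = -5p + 5
  7p - 5 = -5p + 5  ⇒  12p = 10  ⇒  p = 5/6.
At equilibrium the entrant is indifferent across columns, so the entrant's payoff equals the payoff from Stay out: (5/6)·2 + (1/6)·(-5) = 5/6.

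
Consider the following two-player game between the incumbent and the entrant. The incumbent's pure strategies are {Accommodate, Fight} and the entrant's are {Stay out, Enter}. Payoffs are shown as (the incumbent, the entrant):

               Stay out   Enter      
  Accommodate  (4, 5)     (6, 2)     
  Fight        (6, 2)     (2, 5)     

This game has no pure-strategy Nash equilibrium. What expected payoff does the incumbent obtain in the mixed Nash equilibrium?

In a mixed equilibrium the incumbent is indifferent between Accommodate and Fight; this condition fixes q.
  the incumbent's payoff to Accommodate: q·4 + (1−q)·6 = -2q + 6
  the incumbent's payoff to Fight: q·6 + (1−q)·2 = 4q + 2
  -2q + 6 = 4q + 2  ⇒  -6q = -4  ⇒  q = 2/3.
At equilibrium the incumbent is indifferent across rows, so the incumbent's payoff equals the payoff from Accommodate: (2/3)·4 + (1/3)·6 = 14/3.

14/3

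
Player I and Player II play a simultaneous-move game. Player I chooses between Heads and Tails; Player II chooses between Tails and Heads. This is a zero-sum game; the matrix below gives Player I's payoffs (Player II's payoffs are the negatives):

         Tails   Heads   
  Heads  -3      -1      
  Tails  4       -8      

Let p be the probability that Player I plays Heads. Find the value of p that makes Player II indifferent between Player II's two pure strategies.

For Player II to be willing to mix, Player II must be indifferent between Tails and Heads, which pins down Player I's mix.
  Player II's payoff to Tails: p·3 + (1−p)·(-4) = 7p - 4
  Player II's payoff to Heads: p·1 + (1−p)·8 = -7p + 8
  7p - 4 = -7p + 8  ⇒  14p = 12  ⇒  p = 6/7.

p = 6/7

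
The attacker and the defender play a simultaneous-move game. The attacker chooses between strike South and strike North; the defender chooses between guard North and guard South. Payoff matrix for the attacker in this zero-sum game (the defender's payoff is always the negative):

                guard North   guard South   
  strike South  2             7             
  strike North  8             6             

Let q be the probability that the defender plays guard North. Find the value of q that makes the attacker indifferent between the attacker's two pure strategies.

q = 1/7

Set the attacker's expected payoff from strike South equal to that from strike North:
  the attacker's payoff from strike South: q·2 + (1−q)·7 = -5q + 7
  the attacker's payoff from strike North: q·8 + (1−q)·6 = 2q + 6
  -5q + 7 = 2q + 6  ⇒  -7q = -1  ⇒  q = 1/7.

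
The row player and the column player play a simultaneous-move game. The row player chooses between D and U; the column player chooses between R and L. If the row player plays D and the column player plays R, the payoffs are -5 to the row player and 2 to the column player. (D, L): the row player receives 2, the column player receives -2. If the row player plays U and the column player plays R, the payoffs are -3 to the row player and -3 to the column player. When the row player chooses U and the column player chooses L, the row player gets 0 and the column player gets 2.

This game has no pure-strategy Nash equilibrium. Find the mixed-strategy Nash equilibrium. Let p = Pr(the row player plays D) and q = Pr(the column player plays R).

The row player's mix must leave the column player indifferent between R and L.
  the column player's payoff to R: p·2 + (1−p)·(-3) = 5p - 3
  the column player's payoff to L: p·(-2) + (1−p)·2 = -4p + 2
  5p - 3 = -4p + 2  ⇒  9p = 5  ⇒  p = 5/9.
For the row player to be willing to mix, the row player must be indifferent between D and U, which pins down the column player's mix.
  the row player's payoff from D: q·(-5) + (1−q)·2 = -7q + 2
  the row player's payoff from U: q·(-3) + (1−q)·0 = -3q
  -7q + 2 = -3q  ⇒  -4q = -2  ⇒  q = 1/2.

p = 5/9, q = 1/2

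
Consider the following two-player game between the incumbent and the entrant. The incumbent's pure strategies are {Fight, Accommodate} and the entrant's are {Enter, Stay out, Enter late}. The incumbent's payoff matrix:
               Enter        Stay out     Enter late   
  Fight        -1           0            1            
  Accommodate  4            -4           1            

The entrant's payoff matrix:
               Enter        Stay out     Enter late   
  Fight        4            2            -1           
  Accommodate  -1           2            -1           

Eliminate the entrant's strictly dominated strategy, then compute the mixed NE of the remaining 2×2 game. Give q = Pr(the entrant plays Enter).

The entrant's strategy Enter late is strictly dominated by Stay out: 2 > -1 and 2 > -1. Eliminate Enter late.
In a mixed equilibrium the incumbent is indifferent between Fight and Accommodate; this condition fixes q.
  the incumbent's expected payoff from Fight: q·(-1) + (1−q)·0 = -q
  the incumbent's expected payoff from Accommodate: q·4 + (1−q)·(-4) = 8q - 4
  -q = 8q - 4  ⇒  -9q = -4  ⇒  q = 4/9.

q = 4/9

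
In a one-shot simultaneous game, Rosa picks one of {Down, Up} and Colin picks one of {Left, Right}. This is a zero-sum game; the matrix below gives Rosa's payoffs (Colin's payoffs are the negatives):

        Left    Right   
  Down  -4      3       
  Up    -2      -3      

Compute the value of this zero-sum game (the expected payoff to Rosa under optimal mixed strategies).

Colin's mix must leave Rosa indifferent between Down and Up.
  Rosa's expected payoff from Down: q·(-4) + (1−q)·3 = -7q + 3
  Rosa's expected payoff from Up: q·(-2) + (1−q)·(-3) = q - 3
  -7q + 3 = q - 3  ⇒  -8q = -6  ⇒  q = 3/4.
The value is Rosa's expected payoff against this mix (using Down): (3/4)·(-4) + (1/4)·3 = -9/4.

v = -9/4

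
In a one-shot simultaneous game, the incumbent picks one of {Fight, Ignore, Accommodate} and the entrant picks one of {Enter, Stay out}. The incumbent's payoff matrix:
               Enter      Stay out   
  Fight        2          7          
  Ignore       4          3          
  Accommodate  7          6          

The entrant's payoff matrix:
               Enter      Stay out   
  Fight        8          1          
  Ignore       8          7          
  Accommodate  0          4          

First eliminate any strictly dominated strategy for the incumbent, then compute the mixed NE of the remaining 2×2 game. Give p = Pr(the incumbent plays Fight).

The incumbent's strategy Ignore is strictly dominated by Accommodate: 7 > 4 and 6 > 3. Eliminate Ignore.
For the entrant to be willing to mix, the entrant must be indifferent between Enter and Stay out, which pins down the incumbent's mix.
  the entrant's payoff from Enter: p·8 + (1−p)·0 = 8p
  the entrant's payoff from Stay out: p·1 + (1−p)·4 = -3p + 4
  8p = -3p + 4  ⇒  11p = 4  ⇒  p = 4/11.

p = 4/11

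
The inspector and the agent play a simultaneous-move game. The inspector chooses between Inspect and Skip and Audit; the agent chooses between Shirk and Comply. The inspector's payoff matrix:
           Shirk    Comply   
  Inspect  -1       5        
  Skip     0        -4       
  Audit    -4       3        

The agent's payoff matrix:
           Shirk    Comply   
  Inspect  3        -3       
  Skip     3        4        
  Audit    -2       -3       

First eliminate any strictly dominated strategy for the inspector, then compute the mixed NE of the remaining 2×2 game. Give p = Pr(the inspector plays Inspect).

p = 1/7

The inspector's strategy Audit is strictly dominated by Inspect: -1 > -4 and 5 > 3. Eliminate Audit.
Set the agent's expected payoff from Shirk equal to that from Comply:
  the agent's expected payoff from Shirk: p·3 + (1−p)·3 = 3
  the agent's expected payoff from Comply: p·(-3) + (1−p)·4 = -7p + 4
  3 = -7p + 4  ⇒  7p = 1  ⇒  p = 1/7.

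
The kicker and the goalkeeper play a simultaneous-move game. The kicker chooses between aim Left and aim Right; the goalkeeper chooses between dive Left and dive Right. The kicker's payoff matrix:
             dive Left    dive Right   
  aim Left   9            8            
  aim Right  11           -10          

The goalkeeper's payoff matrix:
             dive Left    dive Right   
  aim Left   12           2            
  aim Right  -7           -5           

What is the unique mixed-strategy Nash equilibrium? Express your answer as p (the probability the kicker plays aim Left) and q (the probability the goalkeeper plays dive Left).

The kicker's mix must leave the goalkeeper indifferent between dive Left and dive Right.
  the goalkeeper's expected payoff from dive Left: p·12 + (1−p)·(-7) = 19p - 7
  the goalkeeper's expected payoff from dive Right: p·2 + (1−p)·(-5) = 7p - 5
  19p - 7 = 7p - 5  ⇒  12p = 2  ⇒  p = 1/6.
In a mixed equilibrium the kicker is indifferent between aim Left and aim Right; this condition fixes q.
  the kicker's payoff to aim Left: q·9 + (1−q)·8 = q + 8
  the kicker's payoff to aim Right: q·11 + (1−q)·(-10) = 21q - 10
  q + 8 = 21q - 10  ⇒  -20q = -18  ⇒  q = 9/10.

p = 1/6, q = 9/10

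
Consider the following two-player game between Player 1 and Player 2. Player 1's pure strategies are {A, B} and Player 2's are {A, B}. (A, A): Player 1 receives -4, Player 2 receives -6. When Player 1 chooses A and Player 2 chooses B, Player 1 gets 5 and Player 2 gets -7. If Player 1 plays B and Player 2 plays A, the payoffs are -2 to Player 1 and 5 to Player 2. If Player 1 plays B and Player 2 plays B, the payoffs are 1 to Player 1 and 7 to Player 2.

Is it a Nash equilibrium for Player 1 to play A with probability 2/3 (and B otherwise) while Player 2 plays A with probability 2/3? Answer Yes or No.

Check Player 2's indifference given Player 1's mix p = 2/3:
  payoff from A = -7/3; payoff from B = -7/3 — equal.
Check Player 1's indifference given Player 2's mix q = 2/3:
  payoff from A = -1; payoff from B = -1 — equal.
Both players are indifferent, so neither can profitably deviate.

Yes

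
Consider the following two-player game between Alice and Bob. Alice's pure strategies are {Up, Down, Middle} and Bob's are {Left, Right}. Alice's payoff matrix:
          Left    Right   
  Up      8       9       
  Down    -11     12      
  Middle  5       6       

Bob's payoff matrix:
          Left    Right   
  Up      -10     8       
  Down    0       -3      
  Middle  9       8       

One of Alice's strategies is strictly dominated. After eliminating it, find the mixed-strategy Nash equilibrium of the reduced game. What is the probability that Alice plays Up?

Alice's strategy Middle is strictly dominated by Up: 8 > 5 and 9 > 6. Eliminate Middle.
Alice's mix must leave Bob indifferent between Left and Right.
  Bob's payoff from Left: p·(-10) + (1−p)·0 = -10p
  Bob's payoff from Right: p·8 + (1−p)·(-3) = 11p - 3
  -10p = 11p - 3  ⇒  -21p = -3  ⇒  p = 1/7.

p = 1/7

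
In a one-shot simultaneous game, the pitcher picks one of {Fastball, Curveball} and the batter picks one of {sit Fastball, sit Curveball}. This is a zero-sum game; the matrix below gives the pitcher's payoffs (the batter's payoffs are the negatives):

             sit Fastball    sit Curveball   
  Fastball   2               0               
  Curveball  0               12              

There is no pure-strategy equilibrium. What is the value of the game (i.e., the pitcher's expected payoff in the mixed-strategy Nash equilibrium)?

The pitcher's indifference between Fastball and Curveball determines the batter's mixing probability q:
  the pitcher's payoff to Fastball: q·2 + (1−q)·0 = 2q
  the pitcher's payoff to Curveball: q·0 + (1−q)·12 = -12q + 12
  2q = -12q + 12  ⇒  14q = 12  ⇒  q = 6/7.
The value is the pitcher's expected payoff against this mix (using Fastball): (6/7)·2 + (1/7)·0 = 12/7.

v = 12/7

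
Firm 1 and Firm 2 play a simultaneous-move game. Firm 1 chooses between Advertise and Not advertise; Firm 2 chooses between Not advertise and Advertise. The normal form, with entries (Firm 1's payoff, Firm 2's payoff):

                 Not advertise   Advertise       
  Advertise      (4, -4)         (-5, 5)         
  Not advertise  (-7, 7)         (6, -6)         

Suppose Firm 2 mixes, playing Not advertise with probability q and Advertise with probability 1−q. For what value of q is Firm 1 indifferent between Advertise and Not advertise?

q = 1/2

Firm 2's mix must leave Firm 1 indifferent between Advertise and Not advertise.
  Firm 1's payoff from Advertise: q·4 + (1−q)·(-5) = 9q - 5
  Firm 1's payoff from Not advertise: q·(-7) + (1−q)·6 = -13q + 6
  9q - 5 = -13q + 6  ⇒  22q = 11  ⇒  q = 1/2.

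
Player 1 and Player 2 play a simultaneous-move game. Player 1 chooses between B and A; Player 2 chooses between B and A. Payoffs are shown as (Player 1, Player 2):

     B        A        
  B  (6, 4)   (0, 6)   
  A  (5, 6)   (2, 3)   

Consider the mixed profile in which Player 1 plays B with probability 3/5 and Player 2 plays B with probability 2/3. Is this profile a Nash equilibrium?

Check Player 2's indifference given Player 1's mix p = 3/5:
  payoff from B = 24/5; payoff from A = 24/5 — equal.
Check Player 1's indifference given Player 2's mix q = 2/3:
  payoff from B = 4; payoff from A = 4 — equal.
Both players are indifferent, so neither can profitably deviate.

Yes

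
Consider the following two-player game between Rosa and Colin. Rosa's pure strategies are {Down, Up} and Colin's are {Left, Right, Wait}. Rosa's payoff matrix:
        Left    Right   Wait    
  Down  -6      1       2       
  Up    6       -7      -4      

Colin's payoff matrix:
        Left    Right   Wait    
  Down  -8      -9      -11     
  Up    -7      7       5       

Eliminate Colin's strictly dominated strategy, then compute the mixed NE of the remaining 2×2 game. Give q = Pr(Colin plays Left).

Colin's strategy Wait is strictly dominated by Right: -9 > -11 and 7 > 5. Eliminate Wait.
Colin's mix must leave Rosa indifferent between Down and Up.
  Rosa's payoff from Down: q·(-6) + (1−q)·1 = -7q + 1
  Rosa's payoff from Up: q·6 + (1−q)·(-7) = 13q - 7
  -7q + 1 = 13q - 7  ⇒  -20q = -8  ⇒  q = 2/5.

q = 2/5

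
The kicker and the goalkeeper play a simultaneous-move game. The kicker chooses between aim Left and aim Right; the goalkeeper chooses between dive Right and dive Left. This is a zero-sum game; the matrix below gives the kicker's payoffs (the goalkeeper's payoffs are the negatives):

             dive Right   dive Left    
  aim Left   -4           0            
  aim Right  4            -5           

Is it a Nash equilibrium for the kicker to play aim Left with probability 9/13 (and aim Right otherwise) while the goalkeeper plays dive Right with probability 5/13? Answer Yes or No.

Check the goalkeeper's indifference given the kicker's mix p = 9/13:
  payoff from dive Right = 20/13; payoff from dive Left = 20/13 — equal.
Check the kicker's indifference given the goalkeeper's mix q = 5/13:
  payoff from aim Left = -20/13; payoff from aim Right = -20/13 — equal.
Both players are indifferent, so neither can profitably deviate.

Yes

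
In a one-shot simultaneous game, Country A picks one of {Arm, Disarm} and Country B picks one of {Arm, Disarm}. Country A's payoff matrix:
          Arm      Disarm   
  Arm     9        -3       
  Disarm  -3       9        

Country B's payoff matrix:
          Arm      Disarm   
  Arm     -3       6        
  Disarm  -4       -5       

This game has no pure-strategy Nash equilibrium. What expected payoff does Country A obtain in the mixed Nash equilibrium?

For Country A to be willing to mix, Country A must be indifferent between Arm and Disarm, which pins down Country B's mix.
  Country A's payoff to Arm: q·9 + (1−q)·(-3) = 12q - 3
  Country A's payoff to Disarm: q·(-3) + (1−q)·9 = -12q + 9
  12q - 3 = -12q + 9  ⇒  24q = 12  ⇒  q = 1/2.
At equilibrium Country A is indifferent across rows, so Country A's payoff equals the payoff from Arm: (1/2)·9 + (1/2)·(-3) = 3.

3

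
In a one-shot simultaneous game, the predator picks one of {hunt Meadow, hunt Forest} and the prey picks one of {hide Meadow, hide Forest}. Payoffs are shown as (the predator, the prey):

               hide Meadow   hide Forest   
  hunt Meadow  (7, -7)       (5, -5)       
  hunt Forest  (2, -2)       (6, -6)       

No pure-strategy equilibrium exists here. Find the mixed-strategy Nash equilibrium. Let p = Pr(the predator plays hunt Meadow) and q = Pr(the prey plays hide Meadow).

The predator's mix must leave the prey indifferent between hide Meadow and hide Forest.
  the prey's payoff to hide Meadow: p·(-7) + (1−p)·(-2) = -5p - 2
  the prey's payoff to hide Forest: p·(-5) + (1−p)·(-6) = p - 6
  -5p - 2 = p - 6  ⇒  -6p = -4  ⇒  p = 2/3.
The prey's mix must leave the predator indifferent between hunt Meadow and hunt Forest.
  the predator's expected payoff from hunt Meadow: q·7 + (1−q)·5 = 2q + 5
  the predator's expected payoff from hunt Forest: q·2 + (1−q)·6 = -4q + 6
  2q + 5 = -4q + 6  ⇒  6q = 1  ⇒  q = 1/6.

p = 2/3, q = 1/6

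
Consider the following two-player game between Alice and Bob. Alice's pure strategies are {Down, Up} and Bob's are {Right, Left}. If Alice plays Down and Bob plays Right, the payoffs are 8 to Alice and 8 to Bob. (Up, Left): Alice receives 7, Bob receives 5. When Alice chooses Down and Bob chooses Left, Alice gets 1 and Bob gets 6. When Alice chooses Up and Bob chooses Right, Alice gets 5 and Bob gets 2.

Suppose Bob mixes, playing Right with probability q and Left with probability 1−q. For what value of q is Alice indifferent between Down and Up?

q = 2/3

In a mixed equilibrium Alice is indifferent between Down and Up; this condition fixes q.
  Alice's payoff to Down: q·8 + (1−q)·1 = 7q + 1
  Alice's payoff to Up: q·5 + (1−q)·7 = -2q + 7
  7q + 1 = -2q + 7  ⇒  9q = 6  ⇒  q = 2/3.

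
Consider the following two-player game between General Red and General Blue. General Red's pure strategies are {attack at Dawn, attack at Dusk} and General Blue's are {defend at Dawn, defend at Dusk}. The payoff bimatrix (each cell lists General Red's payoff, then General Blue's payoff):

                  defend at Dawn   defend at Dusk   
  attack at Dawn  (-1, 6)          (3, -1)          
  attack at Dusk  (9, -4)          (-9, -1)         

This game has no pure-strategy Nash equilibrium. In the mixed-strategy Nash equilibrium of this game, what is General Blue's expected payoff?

-1

General Red's mix must leave General Blue indifferent between defend at Dawn and defend at Dusk.
  General Blue's expected payoff from defend at Dawn: p·6 + (1−p)·(-4) = 10p - 4
  General Blue's expected payoff from defend at Dusk: p·(-1) + (1−p)·(-1) = -1
  10p - 4 = -1  ⇒  10p = 3  ⇒  p = 3/10.
At equilibrium General Blue is indifferent across columns, so General Blue's payoff equals the payoff from defend at Dawn: (3/10)·6 + (7/10)·(-4) = -1.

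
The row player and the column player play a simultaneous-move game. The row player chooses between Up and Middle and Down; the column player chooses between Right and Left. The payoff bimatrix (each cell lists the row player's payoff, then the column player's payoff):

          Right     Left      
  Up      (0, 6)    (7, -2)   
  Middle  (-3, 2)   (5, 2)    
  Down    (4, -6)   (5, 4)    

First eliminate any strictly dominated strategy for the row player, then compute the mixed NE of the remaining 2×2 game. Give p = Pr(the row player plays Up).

p = 5/9

The row player's strategy Middle is strictly dominated by Up: 0 > -3 and 7 > 5. Eliminate Middle.
For the column player to be willing to mix, the column player must be indifferent between Right and Left, which pins down the row player's mix.
  the column player's payoff to Right: p·6 + (1−p)·(-6) = 12p - 6
  the column player's payoff to Left: p·(-2) + (1−p)·4 = -6p + 4
  12p - 6 = -6p + 4  ⇒  18p = 10  ⇒  p = 5/9.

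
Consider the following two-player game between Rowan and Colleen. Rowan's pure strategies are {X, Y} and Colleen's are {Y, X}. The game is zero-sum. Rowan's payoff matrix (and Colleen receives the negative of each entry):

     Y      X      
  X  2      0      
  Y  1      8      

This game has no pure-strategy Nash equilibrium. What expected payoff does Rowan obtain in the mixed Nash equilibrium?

16/9

Colleen's mix must leave Rowan indifferent between X and Y.
  Rowan's payoff from X: q·2 + (1−q)·0 = 2q
  Rowan's payoff from Y: q·1 + (1−q)·8 = -7q + 8
  2q = -7q + 8  ⇒  9q = 8  ⇒  q = 8/9.
At equilibrium Rowan is indifferent across rows, so Rowan's payoff equals the payoff from X: (8/9)·2 + (1/9)·0 = 16/9.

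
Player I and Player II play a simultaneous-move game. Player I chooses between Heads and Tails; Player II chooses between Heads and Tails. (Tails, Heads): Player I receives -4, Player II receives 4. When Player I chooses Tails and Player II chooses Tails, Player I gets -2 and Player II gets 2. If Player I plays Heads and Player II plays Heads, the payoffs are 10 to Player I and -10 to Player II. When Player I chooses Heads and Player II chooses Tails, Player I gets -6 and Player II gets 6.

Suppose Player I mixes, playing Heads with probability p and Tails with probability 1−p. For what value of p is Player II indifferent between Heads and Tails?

Player I's mix must leave Player II indifferent between Heads and Tails.
  Player II's expected payoff from Heads: p·(-10) + (1−p)·4 = -14p + 4
  Player II's expected payoff from Tails: p·6 + (1−p)·2 = 4p + 2
  -14p + 4 = 4p + 2  ⇒  -18p = -2  ⇒  p = 1/9.

p = 1/9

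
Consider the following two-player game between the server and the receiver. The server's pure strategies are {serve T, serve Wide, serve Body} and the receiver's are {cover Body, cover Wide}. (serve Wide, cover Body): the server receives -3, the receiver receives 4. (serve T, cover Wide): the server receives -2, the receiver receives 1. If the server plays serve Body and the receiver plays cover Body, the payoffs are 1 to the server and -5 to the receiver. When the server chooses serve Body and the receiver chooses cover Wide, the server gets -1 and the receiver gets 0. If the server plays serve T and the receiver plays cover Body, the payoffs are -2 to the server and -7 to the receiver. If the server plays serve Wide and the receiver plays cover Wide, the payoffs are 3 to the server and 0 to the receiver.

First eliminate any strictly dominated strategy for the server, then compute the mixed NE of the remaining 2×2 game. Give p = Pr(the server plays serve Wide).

The server's strategy serve T is strictly dominated by serve Body: 1 > -2 and -1 > -2. Eliminate serve T.
The receiver's indifference between cover Body and cover Wide determines the server's mixing probability p:
  the receiver's payoff from cover Body: p·4 + (1−p)·(-5) = 9p - 5
  the receiver's payoff from cover Wide: p·0 + (1−p)·0 = 0
  9p - 5 = 0  ⇒  9p = 5  ⇒  p = 5/9.

p = 5/9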